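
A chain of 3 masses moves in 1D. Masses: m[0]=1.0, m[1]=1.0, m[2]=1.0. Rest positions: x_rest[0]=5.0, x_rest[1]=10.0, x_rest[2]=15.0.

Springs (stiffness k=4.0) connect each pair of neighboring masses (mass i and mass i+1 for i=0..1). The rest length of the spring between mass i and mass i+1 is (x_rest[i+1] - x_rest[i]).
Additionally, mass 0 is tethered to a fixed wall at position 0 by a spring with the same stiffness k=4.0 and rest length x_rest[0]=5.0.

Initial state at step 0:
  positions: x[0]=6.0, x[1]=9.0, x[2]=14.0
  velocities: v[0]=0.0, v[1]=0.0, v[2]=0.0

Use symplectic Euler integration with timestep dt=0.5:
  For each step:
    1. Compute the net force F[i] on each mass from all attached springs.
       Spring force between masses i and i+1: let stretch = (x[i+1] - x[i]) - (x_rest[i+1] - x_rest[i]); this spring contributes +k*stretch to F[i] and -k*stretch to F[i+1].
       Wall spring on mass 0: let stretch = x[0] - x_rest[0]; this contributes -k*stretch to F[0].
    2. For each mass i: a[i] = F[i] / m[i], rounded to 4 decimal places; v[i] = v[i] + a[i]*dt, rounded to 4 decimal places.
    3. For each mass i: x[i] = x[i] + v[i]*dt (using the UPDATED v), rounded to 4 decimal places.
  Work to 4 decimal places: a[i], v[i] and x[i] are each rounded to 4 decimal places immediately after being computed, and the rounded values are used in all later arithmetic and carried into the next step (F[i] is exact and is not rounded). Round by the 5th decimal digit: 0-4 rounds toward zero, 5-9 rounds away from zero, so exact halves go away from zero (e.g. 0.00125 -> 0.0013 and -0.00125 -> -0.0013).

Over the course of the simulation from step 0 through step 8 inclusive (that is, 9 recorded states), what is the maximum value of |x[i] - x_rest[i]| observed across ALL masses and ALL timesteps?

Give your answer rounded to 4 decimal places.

Answer: 2.0000

Derivation:
Step 0: x=[6.0000 9.0000 14.0000] v=[0.0000 0.0000 0.0000]
Step 1: x=[3.0000 11.0000 14.0000] v=[-6.0000 4.0000 0.0000]
Step 2: x=[5.0000 8.0000 16.0000] v=[4.0000 -6.0000 4.0000]
Step 3: x=[5.0000 10.0000 15.0000] v=[0.0000 4.0000 -2.0000]
Step 4: x=[5.0000 12.0000 14.0000] v=[0.0000 4.0000 -2.0000]
Step 5: x=[7.0000 9.0000 16.0000] v=[4.0000 -6.0000 4.0000]
Step 6: x=[4.0000 11.0000 16.0000] v=[-6.0000 4.0000 0.0000]
Step 7: x=[4.0000 11.0000 16.0000] v=[0.0000 0.0000 0.0000]
Step 8: x=[7.0000 9.0000 16.0000] v=[6.0000 -4.0000 0.0000]
Max displacement = 2.0000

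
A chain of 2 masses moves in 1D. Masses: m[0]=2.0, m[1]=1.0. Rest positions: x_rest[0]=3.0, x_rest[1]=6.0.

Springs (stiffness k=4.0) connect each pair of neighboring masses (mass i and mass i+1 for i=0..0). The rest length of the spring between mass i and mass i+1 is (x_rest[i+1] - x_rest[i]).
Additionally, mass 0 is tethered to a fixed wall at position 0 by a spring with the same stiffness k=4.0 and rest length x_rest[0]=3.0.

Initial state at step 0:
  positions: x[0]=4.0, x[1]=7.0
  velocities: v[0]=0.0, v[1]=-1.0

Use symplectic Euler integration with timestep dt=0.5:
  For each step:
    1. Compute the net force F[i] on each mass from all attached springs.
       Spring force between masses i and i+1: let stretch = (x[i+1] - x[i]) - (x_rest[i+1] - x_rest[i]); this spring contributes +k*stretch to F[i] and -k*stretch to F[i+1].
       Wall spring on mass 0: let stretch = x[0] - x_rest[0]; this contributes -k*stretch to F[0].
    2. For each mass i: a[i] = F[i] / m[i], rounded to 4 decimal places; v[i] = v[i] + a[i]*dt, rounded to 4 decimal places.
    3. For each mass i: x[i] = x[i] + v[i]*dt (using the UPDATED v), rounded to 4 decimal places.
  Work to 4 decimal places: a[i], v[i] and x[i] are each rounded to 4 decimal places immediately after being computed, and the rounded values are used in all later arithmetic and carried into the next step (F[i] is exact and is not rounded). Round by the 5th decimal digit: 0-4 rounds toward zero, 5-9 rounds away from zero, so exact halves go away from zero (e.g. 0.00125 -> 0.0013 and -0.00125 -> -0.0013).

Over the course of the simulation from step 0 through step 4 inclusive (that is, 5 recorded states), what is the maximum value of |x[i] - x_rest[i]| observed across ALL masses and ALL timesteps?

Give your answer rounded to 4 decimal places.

Step 0: x=[4.0000 7.0000] v=[0.0000 -1.0000]
Step 1: x=[3.5000 6.5000] v=[-1.0000 -1.0000]
Step 2: x=[2.7500 6.0000] v=[-1.5000 -1.0000]
Step 3: x=[2.2500 5.2500] v=[-1.0000 -1.5000]
Step 4: x=[2.1250 4.5000] v=[-0.2500 -1.5000]
Max displacement = 1.5000

Answer: 1.5000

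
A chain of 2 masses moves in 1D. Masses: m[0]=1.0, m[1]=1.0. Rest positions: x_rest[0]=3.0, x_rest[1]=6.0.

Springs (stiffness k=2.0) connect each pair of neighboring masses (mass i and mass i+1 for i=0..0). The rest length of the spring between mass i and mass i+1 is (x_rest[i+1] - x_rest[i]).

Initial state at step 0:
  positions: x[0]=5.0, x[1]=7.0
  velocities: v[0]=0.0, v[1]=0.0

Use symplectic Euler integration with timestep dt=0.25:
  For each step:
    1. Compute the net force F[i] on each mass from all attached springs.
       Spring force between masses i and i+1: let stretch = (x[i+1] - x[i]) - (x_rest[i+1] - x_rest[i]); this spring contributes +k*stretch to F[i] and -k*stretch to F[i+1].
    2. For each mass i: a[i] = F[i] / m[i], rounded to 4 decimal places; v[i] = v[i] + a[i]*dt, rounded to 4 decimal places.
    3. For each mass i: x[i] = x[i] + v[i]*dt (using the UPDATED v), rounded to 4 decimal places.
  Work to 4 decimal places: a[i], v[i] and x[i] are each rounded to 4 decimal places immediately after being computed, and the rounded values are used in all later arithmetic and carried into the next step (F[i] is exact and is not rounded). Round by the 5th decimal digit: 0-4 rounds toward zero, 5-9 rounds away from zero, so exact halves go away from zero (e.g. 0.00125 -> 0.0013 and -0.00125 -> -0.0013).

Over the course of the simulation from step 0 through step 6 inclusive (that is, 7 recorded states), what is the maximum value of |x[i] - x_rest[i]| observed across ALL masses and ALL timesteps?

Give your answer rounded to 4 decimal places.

Step 0: x=[5.0000 7.0000] v=[0.0000 0.0000]
Step 1: x=[4.8750 7.1250] v=[-0.5000 0.5000]
Step 2: x=[4.6563 7.3438] v=[-0.8750 0.8750]
Step 3: x=[4.3985 7.6016] v=[-1.0313 1.0313]
Step 4: x=[4.1661 7.8341] v=[-0.9298 0.9298]
Step 5: x=[4.0172 7.9831] v=[-0.5958 0.5958]
Step 6: x=[3.9890 8.0113] v=[-0.1129 0.1129]
Max displacement = 2.0113

Answer: 2.0113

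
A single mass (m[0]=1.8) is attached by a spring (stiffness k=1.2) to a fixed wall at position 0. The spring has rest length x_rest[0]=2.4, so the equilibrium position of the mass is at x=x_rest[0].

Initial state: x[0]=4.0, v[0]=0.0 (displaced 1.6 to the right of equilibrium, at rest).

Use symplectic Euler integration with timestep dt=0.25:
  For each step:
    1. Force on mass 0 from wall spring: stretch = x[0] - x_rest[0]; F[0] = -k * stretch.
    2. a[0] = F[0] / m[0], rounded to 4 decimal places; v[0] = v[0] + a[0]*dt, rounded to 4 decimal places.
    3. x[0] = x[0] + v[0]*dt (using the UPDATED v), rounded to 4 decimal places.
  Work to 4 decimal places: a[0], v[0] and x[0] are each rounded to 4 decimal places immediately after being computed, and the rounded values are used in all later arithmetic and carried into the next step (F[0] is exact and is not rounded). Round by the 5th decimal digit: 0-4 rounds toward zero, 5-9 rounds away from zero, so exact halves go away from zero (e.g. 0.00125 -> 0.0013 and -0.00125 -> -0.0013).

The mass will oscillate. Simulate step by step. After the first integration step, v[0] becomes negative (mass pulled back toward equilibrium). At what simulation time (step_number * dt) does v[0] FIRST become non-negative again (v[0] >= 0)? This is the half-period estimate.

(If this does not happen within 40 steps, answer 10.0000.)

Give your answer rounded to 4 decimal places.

Step 0: x=[4.0000] v=[0.0000]
Step 1: x=[3.9333] v=[-0.2667]
Step 2: x=[3.8027] v=[-0.5223]
Step 3: x=[3.6137] v=[-0.7561]
Step 4: x=[3.3741] v=[-0.9584]
Step 5: x=[3.0939] v=[-1.1208]
Step 6: x=[2.7848] v=[-1.2365]
Step 7: x=[2.4597] v=[-1.3006]
Step 8: x=[2.1321] v=[-1.3106]
Step 9: x=[1.8156] v=[-1.2660]
Step 10: x=[1.5235] v=[-1.1686]
Step 11: x=[1.2679] v=[-1.0225]
Step 12: x=[1.0595] v=[-0.8338]
Step 13: x=[0.9069] v=[-0.6104]
Step 14: x=[0.8165] v=[-0.3616]
Step 15: x=[0.7921] v=[-0.0977]
Step 16: x=[0.8347] v=[0.1703]
First v>=0 after going negative at step 16, time=4.0000

Answer: 4.0000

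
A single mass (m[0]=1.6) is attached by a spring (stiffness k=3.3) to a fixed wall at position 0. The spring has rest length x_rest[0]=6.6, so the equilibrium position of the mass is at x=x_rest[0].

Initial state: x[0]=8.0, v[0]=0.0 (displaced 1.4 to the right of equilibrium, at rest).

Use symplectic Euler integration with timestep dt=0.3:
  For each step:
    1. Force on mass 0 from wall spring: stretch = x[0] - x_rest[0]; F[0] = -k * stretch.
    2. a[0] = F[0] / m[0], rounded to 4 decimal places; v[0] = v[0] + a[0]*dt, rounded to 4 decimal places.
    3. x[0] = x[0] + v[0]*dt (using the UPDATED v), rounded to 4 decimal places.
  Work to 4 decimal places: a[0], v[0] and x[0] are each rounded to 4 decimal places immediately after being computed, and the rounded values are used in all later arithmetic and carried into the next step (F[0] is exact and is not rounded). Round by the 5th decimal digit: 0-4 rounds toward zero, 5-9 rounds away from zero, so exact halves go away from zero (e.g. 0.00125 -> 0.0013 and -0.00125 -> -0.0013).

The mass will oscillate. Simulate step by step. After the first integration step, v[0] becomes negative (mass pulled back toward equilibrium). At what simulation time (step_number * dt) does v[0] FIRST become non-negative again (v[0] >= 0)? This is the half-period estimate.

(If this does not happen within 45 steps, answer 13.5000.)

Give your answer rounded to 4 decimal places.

Step 0: x=[8.0000] v=[0.0000]
Step 1: x=[7.7401] v=[-0.8663]
Step 2: x=[7.2686] v=[-1.5718]
Step 3: x=[6.6730] v=[-1.9855]
Step 4: x=[6.0638] v=[-2.0307]
Step 5: x=[5.5541] v=[-1.6989]
Step 6: x=[5.2386] v=[-1.0517]
Step 7: x=[5.1758] v=[-0.2093]
Step 8: x=[5.3774] v=[0.6719]
First v>=0 after going negative at step 8, time=2.4000

Answer: 2.4000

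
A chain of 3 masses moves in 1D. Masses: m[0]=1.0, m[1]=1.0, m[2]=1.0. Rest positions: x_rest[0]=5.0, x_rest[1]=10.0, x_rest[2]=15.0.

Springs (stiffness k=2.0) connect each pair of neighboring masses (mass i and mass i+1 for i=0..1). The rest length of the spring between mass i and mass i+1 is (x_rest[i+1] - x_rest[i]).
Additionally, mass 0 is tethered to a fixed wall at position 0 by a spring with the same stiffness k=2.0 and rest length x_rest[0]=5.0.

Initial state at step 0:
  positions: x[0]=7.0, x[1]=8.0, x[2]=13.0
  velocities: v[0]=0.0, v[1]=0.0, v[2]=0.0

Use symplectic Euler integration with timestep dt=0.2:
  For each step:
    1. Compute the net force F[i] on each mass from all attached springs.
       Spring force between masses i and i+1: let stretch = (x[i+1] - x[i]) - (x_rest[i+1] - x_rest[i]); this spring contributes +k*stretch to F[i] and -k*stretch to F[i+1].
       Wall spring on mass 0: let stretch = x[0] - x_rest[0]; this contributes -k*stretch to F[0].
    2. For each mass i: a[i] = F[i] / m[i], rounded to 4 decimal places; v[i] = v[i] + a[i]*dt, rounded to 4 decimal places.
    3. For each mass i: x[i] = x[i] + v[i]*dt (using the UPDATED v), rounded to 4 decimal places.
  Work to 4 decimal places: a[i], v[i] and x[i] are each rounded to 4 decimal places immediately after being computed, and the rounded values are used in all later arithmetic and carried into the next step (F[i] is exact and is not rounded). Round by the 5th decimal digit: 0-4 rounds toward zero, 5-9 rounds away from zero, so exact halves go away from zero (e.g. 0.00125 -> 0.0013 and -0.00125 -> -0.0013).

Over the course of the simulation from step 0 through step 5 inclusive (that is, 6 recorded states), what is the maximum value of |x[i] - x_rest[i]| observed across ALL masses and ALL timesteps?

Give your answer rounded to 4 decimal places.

Step 0: x=[7.0000 8.0000 13.0000] v=[0.0000 0.0000 0.0000]
Step 1: x=[6.5200 8.3200 13.0000] v=[-2.4000 1.6000 0.0000]
Step 2: x=[5.6624 8.8704 13.0256] v=[-4.2880 2.7520 0.1280]
Step 3: x=[4.6084 9.4966 13.1188] v=[-5.2698 3.1309 0.4659]
Step 4: x=[3.5768 10.0215 13.3222] v=[-5.1579 2.6245 1.0170]
Step 5: x=[2.7747 10.2949 13.6615] v=[-4.0107 1.3669 1.6967]
Max displacement = 2.2253

Answer: 2.2253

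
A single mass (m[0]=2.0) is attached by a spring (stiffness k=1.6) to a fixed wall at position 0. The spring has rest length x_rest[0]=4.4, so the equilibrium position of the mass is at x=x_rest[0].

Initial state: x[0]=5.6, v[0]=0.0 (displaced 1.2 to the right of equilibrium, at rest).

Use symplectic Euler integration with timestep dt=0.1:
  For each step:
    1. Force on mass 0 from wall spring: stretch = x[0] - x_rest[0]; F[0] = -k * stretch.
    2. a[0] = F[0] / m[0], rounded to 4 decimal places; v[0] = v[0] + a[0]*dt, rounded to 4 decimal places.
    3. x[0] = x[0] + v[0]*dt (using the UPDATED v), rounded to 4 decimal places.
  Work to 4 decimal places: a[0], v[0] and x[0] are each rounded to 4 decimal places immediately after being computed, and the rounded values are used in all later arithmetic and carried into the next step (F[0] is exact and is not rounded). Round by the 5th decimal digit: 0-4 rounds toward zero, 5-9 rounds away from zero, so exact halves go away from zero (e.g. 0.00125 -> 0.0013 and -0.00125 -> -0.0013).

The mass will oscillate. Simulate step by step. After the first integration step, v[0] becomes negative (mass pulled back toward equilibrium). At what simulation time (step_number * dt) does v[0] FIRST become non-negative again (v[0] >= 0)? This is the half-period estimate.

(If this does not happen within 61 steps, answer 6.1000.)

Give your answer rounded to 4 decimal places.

Step 0: x=[5.6000] v=[0.0000]
Step 1: x=[5.5904] v=[-0.0960]
Step 2: x=[5.5713] v=[-0.1912]
Step 3: x=[5.5428] v=[-0.2849]
Step 4: x=[5.5052] v=[-0.3763]
Step 5: x=[5.4587] v=[-0.4647]
Step 6: x=[5.4038] v=[-0.5494]
Step 7: x=[5.3408] v=[-0.6297]
Step 8: x=[5.2703] v=[-0.7050]
Step 9: x=[5.1928] v=[-0.7746]
Step 10: x=[5.1090] v=[-0.8380]
Step 11: x=[5.0195] v=[-0.8947]
Step 12: x=[4.9251] v=[-0.9443]
Step 13: x=[4.8265] v=[-0.9863]
Step 14: x=[4.7245] v=[-1.0204]
Step 15: x=[4.6199] v=[-1.0464]
Step 16: x=[4.5135] v=[-1.0640]
Step 17: x=[4.4062] v=[-1.0731]
Step 18: x=[4.2988] v=[-1.0736]
Step 19: x=[4.1923] v=[-1.0655]
Step 20: x=[4.0874] v=[-1.0489]
Step 21: x=[3.9850] v=[-1.0239]
Step 22: x=[3.8859] v=[-0.9907]
Step 23: x=[3.7909] v=[-0.9496]
Step 24: x=[3.7008] v=[-0.9009]
Step 25: x=[3.6163] v=[-0.8450]
Step 26: x=[3.5381] v=[-0.7823]
Step 27: x=[3.4668] v=[-0.7134]
Step 28: x=[3.4029] v=[-0.6387]
Step 29: x=[3.3470] v=[-0.5589]
Step 30: x=[3.2995] v=[-0.4747]
Step 31: x=[3.2608] v=[-0.3867]
Step 32: x=[3.2312] v=[-0.2956]
Step 33: x=[3.2110] v=[-0.2021]
Step 34: x=[3.2003] v=[-0.1070]
Step 35: x=[3.1992] v=[-0.0110]
Step 36: x=[3.2077] v=[0.0851]
First v>=0 after going negative at step 36, time=3.6000

Answer: 3.6000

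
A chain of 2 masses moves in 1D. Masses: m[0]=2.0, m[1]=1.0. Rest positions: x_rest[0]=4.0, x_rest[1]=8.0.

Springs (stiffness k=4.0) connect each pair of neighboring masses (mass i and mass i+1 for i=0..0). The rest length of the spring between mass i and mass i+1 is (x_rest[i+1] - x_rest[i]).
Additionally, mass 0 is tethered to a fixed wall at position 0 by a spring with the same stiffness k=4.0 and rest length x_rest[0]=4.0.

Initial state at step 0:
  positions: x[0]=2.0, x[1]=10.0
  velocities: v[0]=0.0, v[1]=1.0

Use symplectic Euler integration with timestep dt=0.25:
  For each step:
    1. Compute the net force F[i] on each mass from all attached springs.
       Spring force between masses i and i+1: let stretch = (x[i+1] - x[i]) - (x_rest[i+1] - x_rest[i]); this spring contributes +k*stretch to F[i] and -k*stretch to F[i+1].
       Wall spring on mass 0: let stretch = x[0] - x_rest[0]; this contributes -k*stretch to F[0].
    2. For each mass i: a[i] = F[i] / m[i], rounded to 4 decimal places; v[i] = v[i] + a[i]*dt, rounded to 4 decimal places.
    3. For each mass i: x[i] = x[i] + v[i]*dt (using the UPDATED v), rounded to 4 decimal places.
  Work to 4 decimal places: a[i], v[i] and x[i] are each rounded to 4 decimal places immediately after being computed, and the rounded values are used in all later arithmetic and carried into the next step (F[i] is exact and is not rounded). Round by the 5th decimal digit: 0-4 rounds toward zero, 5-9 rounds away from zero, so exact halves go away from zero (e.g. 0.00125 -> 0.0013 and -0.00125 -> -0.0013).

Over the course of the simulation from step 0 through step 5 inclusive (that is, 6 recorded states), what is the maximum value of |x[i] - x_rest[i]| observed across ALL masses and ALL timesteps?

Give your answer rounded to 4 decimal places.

Answer: 2.1640

Derivation:
Step 0: x=[2.0000 10.0000] v=[0.0000 1.0000]
Step 1: x=[2.7500 9.2500] v=[3.0000 -3.0000]
Step 2: x=[3.9688 7.8750] v=[4.8750 -5.5000]
Step 3: x=[5.1797 6.5235] v=[4.8437 -5.4062]
Step 4: x=[5.9112 5.8360] v=[2.9258 -2.7500]
Step 5: x=[5.8944 6.1673] v=[-0.0674 1.3252]
Max displacement = 2.1640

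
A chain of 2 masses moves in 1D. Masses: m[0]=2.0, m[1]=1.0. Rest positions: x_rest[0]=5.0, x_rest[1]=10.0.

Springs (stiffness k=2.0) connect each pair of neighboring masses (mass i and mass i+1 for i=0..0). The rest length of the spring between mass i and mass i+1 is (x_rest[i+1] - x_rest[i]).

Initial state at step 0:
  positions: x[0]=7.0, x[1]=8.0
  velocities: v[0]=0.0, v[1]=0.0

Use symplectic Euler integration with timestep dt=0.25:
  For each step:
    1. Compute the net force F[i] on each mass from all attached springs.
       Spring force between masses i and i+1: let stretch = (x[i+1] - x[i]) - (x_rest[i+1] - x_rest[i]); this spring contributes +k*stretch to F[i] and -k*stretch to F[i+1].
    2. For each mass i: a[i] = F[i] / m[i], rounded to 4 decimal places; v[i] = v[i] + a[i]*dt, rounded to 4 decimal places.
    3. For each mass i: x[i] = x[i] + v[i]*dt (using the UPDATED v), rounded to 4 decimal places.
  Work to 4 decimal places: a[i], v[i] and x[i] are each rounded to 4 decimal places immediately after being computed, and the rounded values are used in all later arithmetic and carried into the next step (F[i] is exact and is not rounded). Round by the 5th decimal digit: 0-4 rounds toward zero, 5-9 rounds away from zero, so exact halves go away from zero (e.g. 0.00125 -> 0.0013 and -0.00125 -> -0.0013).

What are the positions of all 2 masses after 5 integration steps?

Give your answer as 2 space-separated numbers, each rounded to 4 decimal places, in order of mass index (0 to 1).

Answer: 4.6591 12.6820

Derivation:
Step 0: x=[7.0000 8.0000] v=[0.0000 0.0000]
Step 1: x=[6.7500 8.5000] v=[-1.0000 2.0000]
Step 2: x=[6.2969 9.4063] v=[-1.8125 3.6250]
Step 3: x=[5.7256 10.5489] v=[-2.2852 4.5703]
Step 4: x=[5.1433 11.7136] v=[-2.3294 4.6587]
Step 5: x=[4.6591 12.6820] v=[-1.9368 3.8736]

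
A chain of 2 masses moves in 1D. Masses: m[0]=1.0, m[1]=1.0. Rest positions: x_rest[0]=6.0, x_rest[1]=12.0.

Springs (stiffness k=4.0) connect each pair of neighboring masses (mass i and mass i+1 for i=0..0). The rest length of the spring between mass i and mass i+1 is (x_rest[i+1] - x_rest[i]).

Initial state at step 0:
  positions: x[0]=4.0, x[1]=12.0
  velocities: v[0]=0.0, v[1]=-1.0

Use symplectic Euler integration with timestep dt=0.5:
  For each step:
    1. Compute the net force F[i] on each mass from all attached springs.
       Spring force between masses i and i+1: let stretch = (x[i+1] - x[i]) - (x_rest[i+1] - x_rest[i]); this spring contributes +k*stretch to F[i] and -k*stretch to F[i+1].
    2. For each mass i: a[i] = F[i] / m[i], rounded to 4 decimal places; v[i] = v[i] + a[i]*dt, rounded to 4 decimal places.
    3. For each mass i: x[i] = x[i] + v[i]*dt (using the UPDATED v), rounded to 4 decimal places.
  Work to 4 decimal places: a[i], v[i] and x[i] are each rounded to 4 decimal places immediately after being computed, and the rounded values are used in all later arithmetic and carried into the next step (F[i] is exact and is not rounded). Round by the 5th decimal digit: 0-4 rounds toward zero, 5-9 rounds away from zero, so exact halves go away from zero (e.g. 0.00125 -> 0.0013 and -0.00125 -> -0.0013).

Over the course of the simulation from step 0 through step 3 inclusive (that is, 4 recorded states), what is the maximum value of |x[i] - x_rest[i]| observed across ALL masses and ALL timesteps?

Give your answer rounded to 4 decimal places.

Step 0: x=[4.0000 12.0000] v=[0.0000 -1.0000]
Step 1: x=[6.0000 9.5000] v=[4.0000 -5.0000]
Step 2: x=[5.5000 9.5000] v=[-1.0000 0.0000]
Step 3: x=[3.0000 11.5000] v=[-5.0000 4.0000]
Max displacement = 3.0000

Answer: 3.0000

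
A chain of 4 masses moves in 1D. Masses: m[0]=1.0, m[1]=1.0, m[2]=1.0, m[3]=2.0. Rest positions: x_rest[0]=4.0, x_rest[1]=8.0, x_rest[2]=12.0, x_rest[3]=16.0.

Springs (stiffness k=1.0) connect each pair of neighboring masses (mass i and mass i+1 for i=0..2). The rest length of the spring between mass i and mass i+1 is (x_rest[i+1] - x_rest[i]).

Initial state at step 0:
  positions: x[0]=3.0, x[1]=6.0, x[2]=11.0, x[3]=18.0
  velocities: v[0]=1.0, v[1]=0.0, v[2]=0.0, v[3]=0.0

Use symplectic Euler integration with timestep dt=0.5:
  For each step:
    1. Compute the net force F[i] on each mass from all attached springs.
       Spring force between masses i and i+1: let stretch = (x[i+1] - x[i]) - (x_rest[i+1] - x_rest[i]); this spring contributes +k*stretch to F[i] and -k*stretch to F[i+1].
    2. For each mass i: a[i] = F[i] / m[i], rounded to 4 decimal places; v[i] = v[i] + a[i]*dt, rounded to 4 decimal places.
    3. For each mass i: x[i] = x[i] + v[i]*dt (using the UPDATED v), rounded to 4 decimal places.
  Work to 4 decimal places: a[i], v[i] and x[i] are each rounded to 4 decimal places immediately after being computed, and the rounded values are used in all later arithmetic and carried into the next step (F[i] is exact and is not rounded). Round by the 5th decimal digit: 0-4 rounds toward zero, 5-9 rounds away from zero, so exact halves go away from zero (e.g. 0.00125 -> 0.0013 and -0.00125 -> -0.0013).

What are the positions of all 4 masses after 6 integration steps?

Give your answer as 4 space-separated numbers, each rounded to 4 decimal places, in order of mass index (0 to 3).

Step 0: x=[3.0000 6.0000 11.0000 18.0000] v=[1.0000 0.0000 0.0000 0.0000]
Step 1: x=[3.2500 6.5000 11.5000 17.6250] v=[0.5000 1.0000 1.0000 -0.7500]
Step 2: x=[3.3125 7.4375 12.2813 16.9844] v=[0.1250 1.8750 1.5625 -1.2813]
Step 3: x=[3.4063 8.5547 13.0274 16.2559] v=[0.1875 2.2344 1.4922 -1.4571]
Step 4: x=[3.7872 9.5030 13.4625 15.6238] v=[0.7617 1.8966 0.8701 -1.2642]
Step 5: x=[4.5970 10.0123 13.4480 15.2216] v=[1.6196 1.0185 -0.0290 -0.8045]
Step 6: x=[5.7607 10.0267 13.0180 15.0977] v=[2.3273 0.0287 -0.8601 -0.2479]

Answer: 5.7607 10.0267 13.0180 15.0977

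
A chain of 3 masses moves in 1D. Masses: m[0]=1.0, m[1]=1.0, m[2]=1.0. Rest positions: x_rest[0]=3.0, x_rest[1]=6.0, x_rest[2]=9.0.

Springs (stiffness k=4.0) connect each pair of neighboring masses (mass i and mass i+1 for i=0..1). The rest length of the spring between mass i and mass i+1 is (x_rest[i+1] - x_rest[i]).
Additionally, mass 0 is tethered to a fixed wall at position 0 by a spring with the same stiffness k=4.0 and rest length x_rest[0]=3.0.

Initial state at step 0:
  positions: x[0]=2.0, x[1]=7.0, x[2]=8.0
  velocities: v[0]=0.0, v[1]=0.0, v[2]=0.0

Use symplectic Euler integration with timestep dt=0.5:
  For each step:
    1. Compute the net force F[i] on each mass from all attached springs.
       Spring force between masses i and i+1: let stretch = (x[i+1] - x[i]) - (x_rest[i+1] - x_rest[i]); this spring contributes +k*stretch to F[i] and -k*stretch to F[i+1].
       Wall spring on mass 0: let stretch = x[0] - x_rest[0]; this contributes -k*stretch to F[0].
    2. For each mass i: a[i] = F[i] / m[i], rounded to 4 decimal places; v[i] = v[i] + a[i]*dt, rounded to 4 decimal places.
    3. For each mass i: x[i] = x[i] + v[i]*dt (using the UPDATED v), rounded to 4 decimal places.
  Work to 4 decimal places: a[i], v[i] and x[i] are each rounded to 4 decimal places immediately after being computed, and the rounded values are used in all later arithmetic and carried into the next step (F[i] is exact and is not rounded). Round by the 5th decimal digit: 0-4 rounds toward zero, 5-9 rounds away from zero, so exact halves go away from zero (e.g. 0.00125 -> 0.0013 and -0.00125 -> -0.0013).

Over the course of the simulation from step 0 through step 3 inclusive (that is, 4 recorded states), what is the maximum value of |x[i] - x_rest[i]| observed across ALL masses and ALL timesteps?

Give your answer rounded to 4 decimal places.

Answer: 3.0000

Derivation:
Step 0: x=[2.0000 7.0000 8.0000] v=[0.0000 0.0000 0.0000]
Step 1: x=[5.0000 3.0000 10.0000] v=[6.0000 -8.0000 4.0000]
Step 2: x=[1.0000 8.0000 8.0000] v=[-8.0000 10.0000 -4.0000]
Step 3: x=[3.0000 6.0000 9.0000] v=[4.0000 -4.0000 2.0000]
Max displacement = 3.0000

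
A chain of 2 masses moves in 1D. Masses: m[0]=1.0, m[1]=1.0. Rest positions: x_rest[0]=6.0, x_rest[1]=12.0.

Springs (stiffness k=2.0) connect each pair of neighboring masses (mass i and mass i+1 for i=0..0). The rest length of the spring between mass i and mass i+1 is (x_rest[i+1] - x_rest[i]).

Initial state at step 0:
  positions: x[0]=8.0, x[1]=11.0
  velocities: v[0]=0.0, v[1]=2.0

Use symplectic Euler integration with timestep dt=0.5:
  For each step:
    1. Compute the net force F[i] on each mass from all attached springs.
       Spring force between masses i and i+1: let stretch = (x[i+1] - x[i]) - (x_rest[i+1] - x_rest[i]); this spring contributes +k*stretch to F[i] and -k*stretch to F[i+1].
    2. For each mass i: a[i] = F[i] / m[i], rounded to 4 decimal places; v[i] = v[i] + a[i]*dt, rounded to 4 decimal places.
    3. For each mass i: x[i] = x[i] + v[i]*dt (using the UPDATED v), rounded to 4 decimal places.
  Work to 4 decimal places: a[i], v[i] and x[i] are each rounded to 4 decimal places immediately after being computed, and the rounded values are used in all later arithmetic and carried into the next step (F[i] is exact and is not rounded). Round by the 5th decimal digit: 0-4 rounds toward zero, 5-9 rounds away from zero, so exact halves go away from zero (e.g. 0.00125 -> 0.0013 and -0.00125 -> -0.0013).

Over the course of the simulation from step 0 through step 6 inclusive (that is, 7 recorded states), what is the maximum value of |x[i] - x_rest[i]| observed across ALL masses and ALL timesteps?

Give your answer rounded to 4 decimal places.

Answer: 5.0000

Derivation:
Step 0: x=[8.0000 11.0000] v=[0.0000 2.0000]
Step 1: x=[6.5000 13.5000] v=[-3.0000 5.0000]
Step 2: x=[5.5000 15.5000] v=[-2.0000 4.0000]
Step 3: x=[6.5000 15.5000] v=[2.0000 0.0000]
Step 4: x=[9.0000 14.0000] v=[5.0000 -3.0000]
Step 5: x=[11.0000 13.0000] v=[4.0000 -2.0000]
Step 6: x=[11.0000 14.0000] v=[0.0000 2.0000]
Max displacement = 5.0000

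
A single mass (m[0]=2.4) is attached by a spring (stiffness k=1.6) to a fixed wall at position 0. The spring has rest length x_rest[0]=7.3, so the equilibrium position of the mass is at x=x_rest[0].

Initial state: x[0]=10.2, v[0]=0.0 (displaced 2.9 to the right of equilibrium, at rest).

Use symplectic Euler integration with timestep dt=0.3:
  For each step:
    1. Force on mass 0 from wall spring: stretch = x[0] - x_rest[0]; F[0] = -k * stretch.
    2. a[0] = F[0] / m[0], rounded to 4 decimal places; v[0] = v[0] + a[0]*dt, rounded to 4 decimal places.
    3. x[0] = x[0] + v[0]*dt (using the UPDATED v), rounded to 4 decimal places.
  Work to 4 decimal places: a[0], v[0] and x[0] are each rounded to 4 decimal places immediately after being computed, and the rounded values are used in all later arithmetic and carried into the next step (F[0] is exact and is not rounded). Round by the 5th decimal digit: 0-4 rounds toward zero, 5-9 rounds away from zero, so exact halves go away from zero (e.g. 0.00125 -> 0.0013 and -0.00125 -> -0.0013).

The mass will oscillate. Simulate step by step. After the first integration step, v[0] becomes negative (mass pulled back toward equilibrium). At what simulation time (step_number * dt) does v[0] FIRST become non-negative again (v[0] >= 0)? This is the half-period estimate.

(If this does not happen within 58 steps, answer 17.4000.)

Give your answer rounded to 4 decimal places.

Answer: 3.9000

Derivation:
Step 0: x=[10.2000] v=[0.0000]
Step 1: x=[10.0260] v=[-0.5800]
Step 2: x=[9.6884] v=[-1.1252]
Step 3: x=[9.2075] v=[-1.6029]
Step 4: x=[8.6122] v=[-1.9844]
Step 5: x=[7.9382] v=[-2.2468]
Step 6: x=[7.2259] v=[-2.3745]
Step 7: x=[6.5180] v=[-2.3597]
Step 8: x=[5.8570] v=[-2.2033]
Step 9: x=[5.2826] v=[-1.9147]
Step 10: x=[4.8292] v=[-1.5112]
Step 11: x=[4.5241] v=[-1.0170]
Step 12: x=[4.3856] v=[-0.4618]
Step 13: x=[4.4219] v=[0.1211]
First v>=0 after going negative at step 13, time=3.9000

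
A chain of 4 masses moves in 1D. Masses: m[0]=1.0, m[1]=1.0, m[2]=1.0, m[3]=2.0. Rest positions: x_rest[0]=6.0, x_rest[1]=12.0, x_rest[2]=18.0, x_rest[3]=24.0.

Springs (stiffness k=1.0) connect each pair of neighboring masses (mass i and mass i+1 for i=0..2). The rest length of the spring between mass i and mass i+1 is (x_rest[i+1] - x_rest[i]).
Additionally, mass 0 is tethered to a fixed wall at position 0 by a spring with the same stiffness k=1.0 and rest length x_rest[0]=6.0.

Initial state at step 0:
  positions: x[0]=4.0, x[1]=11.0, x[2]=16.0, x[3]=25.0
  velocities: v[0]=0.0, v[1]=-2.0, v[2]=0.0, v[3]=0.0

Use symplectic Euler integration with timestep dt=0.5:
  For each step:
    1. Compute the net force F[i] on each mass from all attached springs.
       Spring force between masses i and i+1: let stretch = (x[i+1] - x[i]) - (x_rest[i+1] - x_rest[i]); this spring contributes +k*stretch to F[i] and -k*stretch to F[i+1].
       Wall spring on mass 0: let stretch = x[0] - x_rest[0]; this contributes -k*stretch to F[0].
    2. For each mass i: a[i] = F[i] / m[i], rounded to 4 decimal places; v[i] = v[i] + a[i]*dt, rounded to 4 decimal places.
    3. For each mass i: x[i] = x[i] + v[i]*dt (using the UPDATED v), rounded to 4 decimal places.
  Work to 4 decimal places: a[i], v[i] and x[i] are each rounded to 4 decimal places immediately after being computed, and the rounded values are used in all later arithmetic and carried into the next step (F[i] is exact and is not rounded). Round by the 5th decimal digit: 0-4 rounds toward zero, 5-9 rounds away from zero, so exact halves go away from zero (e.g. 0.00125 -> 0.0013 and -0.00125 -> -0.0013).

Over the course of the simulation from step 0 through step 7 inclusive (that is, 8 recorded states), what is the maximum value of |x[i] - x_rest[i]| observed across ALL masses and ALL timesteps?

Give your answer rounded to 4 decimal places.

Step 0: x=[4.0000 11.0000 16.0000 25.0000] v=[0.0000 -2.0000 0.0000 0.0000]
Step 1: x=[4.7500 9.5000 17.0000 24.6250] v=[1.5000 -3.0000 2.0000 -0.7500]
Step 2: x=[5.5000 8.6875 18.0313 24.0469] v=[1.5000 -1.6250 2.0625 -1.1563]
Step 3: x=[5.6719 9.4141 18.2305 23.4668] v=[0.3438 1.4532 0.3984 -1.1602]
Step 4: x=[5.3614 11.4093 17.5347 22.9822] v=[-0.6211 3.9903 -1.3917 -0.9693]
Step 5: x=[5.2225 13.4239 16.6694 22.5666] v=[-0.2779 4.0291 -1.7307 -0.8312]
Step 6: x=[5.8283 14.1995 16.4670 22.1639] v=[1.2116 1.5512 -0.4049 -0.8055]
Step 7: x=[7.0699 13.4492 17.1219 21.7991] v=[2.4831 -1.5007 1.3098 -0.7297]
Max displacement = 3.3125

Answer: 3.3125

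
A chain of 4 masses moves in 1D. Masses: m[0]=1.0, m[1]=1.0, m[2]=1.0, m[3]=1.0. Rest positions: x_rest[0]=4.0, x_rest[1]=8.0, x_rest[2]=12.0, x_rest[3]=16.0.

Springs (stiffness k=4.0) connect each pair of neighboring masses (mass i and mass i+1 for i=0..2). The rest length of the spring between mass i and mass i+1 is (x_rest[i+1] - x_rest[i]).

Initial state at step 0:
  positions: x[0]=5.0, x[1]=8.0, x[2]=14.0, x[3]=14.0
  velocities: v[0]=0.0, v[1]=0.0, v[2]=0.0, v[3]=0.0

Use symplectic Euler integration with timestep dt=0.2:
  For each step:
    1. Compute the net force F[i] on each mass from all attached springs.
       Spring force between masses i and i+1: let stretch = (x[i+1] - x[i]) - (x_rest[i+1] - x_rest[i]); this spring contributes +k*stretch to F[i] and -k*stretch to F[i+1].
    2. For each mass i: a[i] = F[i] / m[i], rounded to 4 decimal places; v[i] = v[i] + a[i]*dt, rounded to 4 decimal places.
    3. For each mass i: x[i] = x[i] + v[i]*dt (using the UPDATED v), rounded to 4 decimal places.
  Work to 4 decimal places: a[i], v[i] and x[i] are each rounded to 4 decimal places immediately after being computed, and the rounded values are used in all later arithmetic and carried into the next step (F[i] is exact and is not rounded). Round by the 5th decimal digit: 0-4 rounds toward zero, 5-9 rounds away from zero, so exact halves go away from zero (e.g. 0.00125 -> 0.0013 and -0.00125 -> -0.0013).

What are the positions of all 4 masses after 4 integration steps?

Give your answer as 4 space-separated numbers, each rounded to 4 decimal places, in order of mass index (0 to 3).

Answer: 4.4918 9.0976 10.0780 17.3325

Derivation:
Step 0: x=[5.0000 8.0000 14.0000 14.0000] v=[0.0000 0.0000 0.0000 0.0000]
Step 1: x=[4.8400 8.4800 13.0400 14.6400] v=[-0.8000 2.4000 -4.8000 3.2000]
Step 2: x=[4.6224 9.1072 11.6064 15.6640] v=[-1.0880 3.1360 -7.1680 5.1200]
Step 3: x=[4.4824 9.4167 10.4221 16.6788] v=[-0.7002 1.5475 -5.9213 5.0739]
Step 4: x=[4.4918 9.0976 10.0780 17.3325] v=[0.0472 -1.5956 -1.7203 3.2685]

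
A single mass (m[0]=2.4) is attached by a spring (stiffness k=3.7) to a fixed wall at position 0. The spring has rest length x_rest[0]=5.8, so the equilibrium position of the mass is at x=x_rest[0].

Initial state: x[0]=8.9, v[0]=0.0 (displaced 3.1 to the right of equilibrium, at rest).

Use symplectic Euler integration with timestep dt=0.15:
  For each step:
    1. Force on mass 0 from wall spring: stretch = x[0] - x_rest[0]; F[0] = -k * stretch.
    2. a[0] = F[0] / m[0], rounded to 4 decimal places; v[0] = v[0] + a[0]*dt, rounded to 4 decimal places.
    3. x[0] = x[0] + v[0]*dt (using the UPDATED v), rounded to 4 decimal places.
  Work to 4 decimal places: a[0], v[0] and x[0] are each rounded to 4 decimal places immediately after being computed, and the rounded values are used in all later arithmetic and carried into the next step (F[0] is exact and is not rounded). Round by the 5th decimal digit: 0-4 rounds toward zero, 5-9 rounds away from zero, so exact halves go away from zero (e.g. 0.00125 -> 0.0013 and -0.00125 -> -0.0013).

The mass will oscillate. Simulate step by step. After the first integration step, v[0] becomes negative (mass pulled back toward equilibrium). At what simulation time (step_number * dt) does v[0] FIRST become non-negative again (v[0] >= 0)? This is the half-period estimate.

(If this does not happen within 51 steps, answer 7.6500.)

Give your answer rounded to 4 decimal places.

Step 0: x=[8.9000] v=[0.0000]
Step 1: x=[8.7925] v=[-0.7169]
Step 2: x=[8.5812] v=[-1.4089]
Step 3: x=[8.2734] v=[-2.0521]
Step 4: x=[7.8798] v=[-2.6241]
Step 5: x=[7.4140] v=[-3.1051]
Step 6: x=[6.8923] v=[-3.4783]
Step 7: x=[6.3327] v=[-3.7309]
Step 8: x=[5.7546] v=[-3.8541]
Step 9: x=[5.1781] v=[-3.8436]
Step 10: x=[4.6231] v=[-3.6998]
Step 11: x=[4.1090] v=[-3.4276]
Step 12: x=[3.6535] v=[-3.0366]
Step 13: x=[3.2725] v=[-2.5402]
Step 14: x=[2.9791] v=[-1.9557]
Step 15: x=[2.7836] v=[-1.3034]
Step 16: x=[2.6927] v=[-0.6059]
Step 17: x=[2.7096] v=[0.1127]
First v>=0 after going negative at step 17, time=2.5500

Answer: 2.5500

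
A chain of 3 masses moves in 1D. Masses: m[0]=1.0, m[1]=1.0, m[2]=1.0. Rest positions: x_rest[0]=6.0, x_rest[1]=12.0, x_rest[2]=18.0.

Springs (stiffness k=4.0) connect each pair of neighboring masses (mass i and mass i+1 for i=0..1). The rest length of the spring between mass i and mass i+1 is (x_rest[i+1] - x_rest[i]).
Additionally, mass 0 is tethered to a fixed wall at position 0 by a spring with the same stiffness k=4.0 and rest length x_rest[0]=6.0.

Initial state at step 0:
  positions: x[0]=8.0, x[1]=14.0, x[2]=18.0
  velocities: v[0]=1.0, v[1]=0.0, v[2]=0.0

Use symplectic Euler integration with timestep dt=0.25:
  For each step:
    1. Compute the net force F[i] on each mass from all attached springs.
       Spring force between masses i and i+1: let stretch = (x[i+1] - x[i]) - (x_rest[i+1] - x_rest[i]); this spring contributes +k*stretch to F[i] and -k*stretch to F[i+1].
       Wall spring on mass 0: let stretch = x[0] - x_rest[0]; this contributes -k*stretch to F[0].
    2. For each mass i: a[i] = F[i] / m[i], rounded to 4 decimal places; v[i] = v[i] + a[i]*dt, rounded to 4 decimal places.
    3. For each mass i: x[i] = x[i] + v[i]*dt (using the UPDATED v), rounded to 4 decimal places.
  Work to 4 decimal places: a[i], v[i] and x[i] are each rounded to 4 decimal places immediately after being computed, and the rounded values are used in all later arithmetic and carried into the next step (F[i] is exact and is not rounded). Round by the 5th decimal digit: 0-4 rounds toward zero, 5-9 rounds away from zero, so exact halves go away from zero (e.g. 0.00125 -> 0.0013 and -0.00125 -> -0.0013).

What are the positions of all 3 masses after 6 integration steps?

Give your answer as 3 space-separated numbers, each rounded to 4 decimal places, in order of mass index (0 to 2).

Step 0: x=[8.0000 14.0000 18.0000] v=[1.0000 0.0000 0.0000]
Step 1: x=[7.7500 13.5000 18.5000] v=[-1.0000 -2.0000 2.0000]
Step 2: x=[7.0000 12.8125 19.2500] v=[-3.0000 -2.7500 3.0000]
Step 3: x=[5.9531 12.2813 19.8906] v=[-4.1875 -2.1250 2.5625]
Step 4: x=[5.0000 12.0703 20.1289] v=[-3.8124 -0.8439 0.9532]
Step 5: x=[4.5645 12.1064 19.8526] v=[-1.7421 0.1444 -1.1054]
Step 6: x=[4.8733 12.1936 19.1397] v=[1.2353 0.3487 -2.8516]

Answer: 4.8733 12.1936 19.1397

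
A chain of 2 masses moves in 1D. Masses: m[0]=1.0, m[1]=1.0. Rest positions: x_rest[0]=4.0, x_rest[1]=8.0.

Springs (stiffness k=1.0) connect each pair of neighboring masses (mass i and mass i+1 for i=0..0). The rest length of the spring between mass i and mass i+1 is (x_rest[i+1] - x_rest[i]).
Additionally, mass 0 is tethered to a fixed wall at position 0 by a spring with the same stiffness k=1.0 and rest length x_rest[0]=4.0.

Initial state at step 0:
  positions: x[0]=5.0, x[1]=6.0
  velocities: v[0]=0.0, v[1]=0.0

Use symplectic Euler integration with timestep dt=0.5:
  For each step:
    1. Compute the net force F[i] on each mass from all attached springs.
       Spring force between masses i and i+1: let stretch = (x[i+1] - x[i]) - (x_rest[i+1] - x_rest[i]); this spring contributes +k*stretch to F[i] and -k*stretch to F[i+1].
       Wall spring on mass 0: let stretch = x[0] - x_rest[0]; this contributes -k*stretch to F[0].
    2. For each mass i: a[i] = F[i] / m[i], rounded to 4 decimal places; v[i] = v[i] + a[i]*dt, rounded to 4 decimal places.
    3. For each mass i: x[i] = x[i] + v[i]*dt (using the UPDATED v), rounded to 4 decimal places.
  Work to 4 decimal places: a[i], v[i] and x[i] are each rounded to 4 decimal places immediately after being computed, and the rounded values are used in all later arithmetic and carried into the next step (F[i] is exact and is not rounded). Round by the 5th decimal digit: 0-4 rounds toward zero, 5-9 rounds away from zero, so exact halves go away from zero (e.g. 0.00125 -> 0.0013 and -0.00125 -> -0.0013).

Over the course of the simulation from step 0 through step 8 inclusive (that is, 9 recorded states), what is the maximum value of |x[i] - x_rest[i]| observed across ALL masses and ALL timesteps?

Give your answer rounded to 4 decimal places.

Answer: 2.1974

Derivation:
Step 0: x=[5.0000 6.0000] v=[0.0000 0.0000]
Step 1: x=[4.0000 6.7500] v=[-2.0000 1.5000]
Step 2: x=[2.6875 7.8125] v=[-2.6250 2.1250]
Step 3: x=[1.9844 8.5938] v=[-1.4063 1.5625]
Step 4: x=[2.4375 8.7227] v=[0.9062 0.2578]
Step 5: x=[3.8526 8.2803] v=[2.8301 -0.8848]
Step 6: x=[5.4115 7.7310] v=[3.1177 -1.0987]
Step 7: x=[6.1974 7.6018] v=[1.5717 -0.2585]
Step 8: x=[5.7850 8.1215] v=[-0.8248 1.0393]
Max displacement = 2.1974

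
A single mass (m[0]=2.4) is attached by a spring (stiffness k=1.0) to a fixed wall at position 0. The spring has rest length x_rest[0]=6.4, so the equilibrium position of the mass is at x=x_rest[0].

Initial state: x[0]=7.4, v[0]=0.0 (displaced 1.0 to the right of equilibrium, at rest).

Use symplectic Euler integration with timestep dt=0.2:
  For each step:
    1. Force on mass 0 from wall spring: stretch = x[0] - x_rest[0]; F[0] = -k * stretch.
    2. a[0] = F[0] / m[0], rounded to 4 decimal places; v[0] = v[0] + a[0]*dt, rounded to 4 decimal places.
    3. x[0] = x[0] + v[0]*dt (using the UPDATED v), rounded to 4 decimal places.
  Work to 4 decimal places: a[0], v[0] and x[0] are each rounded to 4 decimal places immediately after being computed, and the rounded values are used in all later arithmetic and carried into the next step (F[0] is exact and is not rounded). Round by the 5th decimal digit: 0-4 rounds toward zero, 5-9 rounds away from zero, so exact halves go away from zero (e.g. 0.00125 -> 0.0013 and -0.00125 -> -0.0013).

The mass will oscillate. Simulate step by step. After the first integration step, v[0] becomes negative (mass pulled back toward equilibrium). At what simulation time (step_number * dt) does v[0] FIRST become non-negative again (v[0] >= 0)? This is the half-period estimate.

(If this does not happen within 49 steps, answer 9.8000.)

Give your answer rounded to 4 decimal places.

Step 0: x=[7.4000] v=[0.0000]
Step 1: x=[7.3833] v=[-0.0833]
Step 2: x=[7.3503] v=[-0.1652]
Step 3: x=[7.3014] v=[-0.2444]
Step 4: x=[7.2375] v=[-0.3195]
Step 5: x=[7.1596] v=[-0.3893]
Step 6: x=[7.0691] v=[-0.4526]
Step 7: x=[6.9674] v=[-0.5084]
Step 8: x=[6.8563] v=[-0.5557]
Step 9: x=[6.7376] v=[-0.5937]
Step 10: x=[6.6132] v=[-0.6218]
Step 11: x=[6.4853] v=[-0.6396]
Step 12: x=[6.3560] v=[-0.6467]
Step 13: x=[6.2274] v=[-0.6430]
Step 14: x=[6.1017] v=[-0.6286]
Step 15: x=[5.9810] v=[-0.6037]
Step 16: x=[5.8672] v=[-0.5688]
Step 17: x=[5.7623] v=[-0.5244]
Step 18: x=[5.6680] v=[-0.4713]
Step 19: x=[5.5859] v=[-0.4103]
Step 20: x=[5.5174] v=[-0.3425]
Step 21: x=[5.4636] v=[-0.2689]
Step 22: x=[5.4254] v=[-0.1909]
Step 23: x=[5.4035] v=[-0.1097]
Step 24: x=[5.3982] v=[-0.0267]
Step 25: x=[5.4096] v=[0.0568]
First v>=0 after going negative at step 25, time=5.0000

Answer: 5.0000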